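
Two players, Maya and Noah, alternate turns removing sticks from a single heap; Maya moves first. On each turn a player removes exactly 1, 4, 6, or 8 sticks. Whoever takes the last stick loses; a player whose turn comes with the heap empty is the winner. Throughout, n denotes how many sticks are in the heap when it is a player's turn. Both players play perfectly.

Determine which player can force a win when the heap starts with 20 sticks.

Classify positions by backward induction: terminal positions (no move available) are W. From any other position, the mover wins iff some move reaches an L.
n=0: no move; the opponent has just taken the last stick and therefore loses → W
n=1: →0(W) only, which is W, so L
n=2: →1(L), so W
n=3: →2(W) only, which is W, so L
n=4: →3(L), so W
n=5: →1(L), so W
n=6: →5(W), 2(W), 0(W) — all W, so L
n=7: →6(L), so W
n=8: →7(W), 4(W), 2(W), 0(W) — all W, so L
n=9: →8(L), so W
n=10: →6(L), so W
n=11: →3(L), so W
n=12: →8(L), so W
n=13: →12(W), 9(W), 7(W), 5(W) — all W, so L
n=14: →13(L), so W
n=15: →14(W), 11(W), 9(W), 7(W) — all W, so L
n=16: →15(L), so W
n=17: →13(L), so W
n=18: →17(W), 14(W), 12(W), 10(W) — all W, so L
n=19: →18(L), so W
n=20: →19(W), 16(W), 14(W), 12(W) — all W, so L
Every move from 20 reaches a W position, so the mover loses.

Noah wins.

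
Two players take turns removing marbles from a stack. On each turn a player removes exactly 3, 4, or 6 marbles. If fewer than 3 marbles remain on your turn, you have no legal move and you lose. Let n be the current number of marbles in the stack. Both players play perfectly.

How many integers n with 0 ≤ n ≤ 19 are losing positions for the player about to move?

Label each position W (a win for the player to move) or L (a loss). A position with no legal move is L; any other position is W exactly when some move reaches an L, and L when every move reaches a W.
n=0: no move → L
n=1: no move → L
n=2: no move → L
n=3: →0(L), so W
n=4: →1(L), so W
n=5: →2(L), so W
n=6: →2(L), so W
n=7: →1(L), so W
n=8: →2(L), so W
n=9: →6(W), 5(W), 3(W) — all W, so L
n=10: →7(W), 6(W), 4(W) — all W, so L
n=11: →8(W), 7(W), 5(W) — all W, so L
n=12: →9(L), so W
n=13: →10(L), so W
n=14: →11(L), so W
n=15: →11(L), so W
n=16: →10(L), so W
n=17: →11(L), so W
n=18: →15(W), 14(W), 12(W) — all W, so L
n=19: →16(W), 15(W), 13(W) — all W, so L
L entries with 0 ≤ n ≤ 19: n = 0, 1, 2, 9, 10, 11, 18, 19; that makes 8.

8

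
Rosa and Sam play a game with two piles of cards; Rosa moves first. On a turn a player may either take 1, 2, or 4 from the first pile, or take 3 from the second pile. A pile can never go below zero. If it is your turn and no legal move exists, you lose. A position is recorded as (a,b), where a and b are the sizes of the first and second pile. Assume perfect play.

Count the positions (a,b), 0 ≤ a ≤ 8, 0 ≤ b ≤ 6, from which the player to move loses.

21

Positions with no move are L. A position that does have a move is losing for the player to move precisely when every available move leads to a winning position for the opponent. Fill in the labels:
Every move lowers a or b (never raises either), so fill the grid row by row in increasing a, and left to right within a row: each cell's successors are then already labelled.
      b=0  b=1  b=2  b=3  b=4  b=5  b=6
a=0:    L    L    L    W    W    W    L
a=1:    W    W    W    L    L    L    W
a=2:    W    W    W    W    W    W    W
a=3:    L    L    L    W    W    W    L
a=4:    W    W    W    L    L    L    W
a=5:    W    W    W    W    W    W    W
a=6:    L    L    L    W    W    W    L
a=7:    W    W    W    L    L    L    W
a=8:    W    W    W    W    W    W    W
Cells with no legal move (terminal, hence L): (0,0), (0,1), (0,2).
The remaining L cells, each justified by listing all of its moves:
(0,6): →(0,3)(W) only, which is W, so L
(1,3): →(0,3)(W), (1,0)(W) — all W, so L
(1,4): →(0,4)(W), (1,1)(W) — all W, so L
(1,5): →(0,5)(W), (1,2)(W) — all W, so L
(3,0): →(2,0)(W), (1,0)(W) — all W, so L
(3,1): →(2,1)(W), (1,1)(W) — all W, so L
(3,2): →(2,2)(W), (1,2)(W) — all W, so L
(3,6): →(2,6)(W), (1,6)(W), (3,3)(W) — all W, so L
(4,3): →(3,3)(W), (2,3)(W), (0,3)(W), (4,0)(W) — all W, so L
(4,4): →(3,4)(W), (2,4)(W), (0,4)(W), (4,1)(W) — all W, so L
(4,5): →(3,5)(W), (2,5)(W), (0,5)(W), (4,2)(W) — all W, so L
(6,0): →(5,0)(W), (4,0)(W), (2,0)(W) — all W, so L
(6,1): →(5,1)(W), (4,1)(W), (2,1)(W) — all W, so L
(6,2): →(5,2)(W), (4,2)(W), (2,2)(W) — all W, so L
(6,6): →(5,6)(W), (4,6)(W), (2,6)(W), (6,3)(W) — all W, so L
(7,3): →(6,3)(W), (5,3)(W), (3,3)(W), (7,0)(W) — all W, so L
(7,4): →(6,4)(W), (5,4)(W), (3,4)(W), (7,1)(W) — all W, so L
(7,5): →(6,5)(W), (5,5)(W), (3,5)(W), (7,2)(W) — all W, so L
Every other cell has at least one move into one of the L cells above, so it is W.
L cells per row: a=0: 4, a=1: 3, a=2: 0, a=3: 4, a=4: 3, a=5: 0, a=6: 4, a=7: 3, a=8: 0; total 21.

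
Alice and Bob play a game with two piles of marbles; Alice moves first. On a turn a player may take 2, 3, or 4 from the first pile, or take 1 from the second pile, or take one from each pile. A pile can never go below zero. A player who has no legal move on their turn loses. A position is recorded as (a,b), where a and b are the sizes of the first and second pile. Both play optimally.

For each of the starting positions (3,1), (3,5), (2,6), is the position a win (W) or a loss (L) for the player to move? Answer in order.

Positions with no move are L. A position that does have a move is losing for the player to move precisely when every available move leads to a winning position for the opponent. Fill in the labels:
No move ever increases a pile, so every position that can arise here has a ≤ 3 and b ≤ 6; it is enough to label the cells with 0 ≤ a ≤ 3 and 0 ≤ b ≤ 6.
Every move lowers a or b (never raises either), so fill the grid row by row in increasing a, and left to right within a row: each cell's successors are then already labelled.
      b=0  b=1  b=2  b=3  b=4  b=5  b=6
a=0:    L    W    L    W    L    W    L
a=1:    L    W    L    W    L    W    L
a=2:    W    W    W    W    W    W    W
a=3:    W    L    W    L    W    L    W
Cells with no legal move (terminal, hence L): (0,0), (1,0).
The remaining L cells, each justified by listing all of its moves:
(0,2): →(0,1)(W) only, which is W, so L
(0,4): →(0,3)(W) only, which is W, so L
(0,6): →(0,5)(W) only, which is W, so L
(1,2): →(1,1)(W), (0,1)(W) — all W, so L
(1,4): →(1,3)(W), (0,3)(W) — all W, so L
(1,6): →(1,5)(W), (0,5)(W) — all W, so L
(3,1): →(1,1)(W), (0,1)(W), (3,0)(W), (2,0)(W) — all W, so L
(3,3): →(1,3)(W), (0,3)(W), (3,2)(W), (2,2)(W) — all W, so L
(3,5): →(1,5)(W), (0,5)(W), (3,4)(W), (2,4)(W) — all W, so L
Every other cell has at least one move into one of the L cells above, so it is W.
(3,1): one of the L cells justified above, so L
(3,5): one of the L cells justified above, so L
(2,6): the move to (0,6) reaches an L cell, so W

(3,1): L, (3,5): L, (2,6): W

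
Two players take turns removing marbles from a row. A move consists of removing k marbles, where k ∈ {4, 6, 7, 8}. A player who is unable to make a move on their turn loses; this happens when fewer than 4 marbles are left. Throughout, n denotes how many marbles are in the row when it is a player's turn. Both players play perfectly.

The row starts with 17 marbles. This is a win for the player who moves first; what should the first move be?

Remove 4, leaving 13.

Classify positions by backward induction: terminal positions (no move available) are L. From any other position, the mover wins iff some move reaches an L.
n=0: no move → L
n=1: no move → L
n=2: no move → L
n=3: no move → L
n=4: W (go to 0, an L position)
n=5: W (go to 1, an L position)
n=6: W (go to 2, an L position)
n=7: W (go to 3, an L position)
n=8: W (go to 2, an L position)
n=9: W (go to 3, an L position)
n=10: W (go to 3, an L position)
n=11: W (go to 3, an L position)
n=12: L (options 8(W), 6(W), 5(W), 4(W) are all W)
n=13: L (options 9(W), 7(W), 6(W), 5(W) are all W)
n=14: L (options 10(W), 8(W), 7(W), 6(W) are all W)
n=15: L (options 11(W), 9(W), 8(W), 7(W) are all W)
n=16: W (go to 12, an L position)
n=17: W (go to 13, an L position)
From 17, the L positions reachable in one move are: 13.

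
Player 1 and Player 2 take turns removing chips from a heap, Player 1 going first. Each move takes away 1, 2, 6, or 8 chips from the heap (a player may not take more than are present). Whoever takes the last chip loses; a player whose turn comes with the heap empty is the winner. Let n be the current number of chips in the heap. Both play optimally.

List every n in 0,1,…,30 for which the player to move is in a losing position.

Positions with no move are W. A position that does have a move is losing for the player to move precisely when every available move leads to a winning position for the opponent. Fill in the labels:
n=0: no move; the opponent has just taken the last chip and therefore loses → W
n=1: only reaches 0(W), which is W → L
n=2: reaches L-position 1 → W
n=3: reaches L-position 1 → W
n=4: only reaches 3(W), 2(W), all W → L
n=5: reaches L-position 4 → W
n=6: reaches L-position 4 → W
n=7: reaches L-position 1 → W
n=8: only reaches 7(W), 6(W), 2(W), 0(W), all W → L
n=9: reaches L-position 8 → W
n=10: reaches L-position 8 → W
n=11: only reaches 10(W), 9(W), 5(W), 3(W), all W → L
n=12: reaches L-position 11 → W
n=13: reaches L-position 11 → W
n=14: reaches L-position 8 → W
n=15: only reaches 14(W), 13(W), 9(W), 7(W), all W → L
n=16: reaches L-position 15 → W
n=17: reaches L-position 15 → W
n=18: only reaches 17(W), 16(W), 12(W), 10(W), all W → L
n=19: reaches L-position 18 → W
n=20: reaches L-position 18 → W
n=21: reaches L-position 15 → W
n=22: only reaches 21(W), 20(W), 16(W), 14(W), all W → L
n=23: reaches L-position 22 → W
n=24: reaches L-position 22 → W
n=25: only reaches 24(W), 23(W), 19(W), 17(W), all W → L
n=26: reaches L-position 25 → W
n=27: reaches L-position 25 → W
n=28: reaches L-position 22 → W
n=29: only reaches 28(W), 27(W), 23(W), 21(W), all W → L
n=30: reaches L-position 29 → W
The losing starting values of n are exactly the entries labelled L in this table (9 of them).

1, 4, 8, 11, 15, 18, 22, 25, 29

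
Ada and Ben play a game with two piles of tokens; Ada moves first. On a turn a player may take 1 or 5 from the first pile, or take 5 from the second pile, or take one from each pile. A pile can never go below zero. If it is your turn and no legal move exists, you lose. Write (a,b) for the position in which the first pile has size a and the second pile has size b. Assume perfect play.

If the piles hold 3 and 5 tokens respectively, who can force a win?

Positions with no move are L. A position that does have a move is losing for the player to move precisely when every available move leads to a winning position for the opponent. Fill in the labels:
No move ever increases a pile, so every position that can arise here has a ≤ 3 and b ≤ 5; it is enough to label the cells with 0 ≤ a ≤ 3 and 0 ≤ b ≤ 5.
Every move lowers a or b (never raises either), so fill the grid row by row in increasing a, and left to right within a row: each cell's successors are then already labelled.
      b=0  b=1  b=2  b=3  b=4  b=5
a=0:    L    L    L    L    L    W
a=1:    W    W    W    W    W    W
a=2:    L    L    L    L    L    W
a=3:    W    W    W    W    W    W
Cells with no legal move (terminal, hence L): (0,0), (0,1), (0,2), (0,3), (0,4).
The remaining L cells, each justified by listing all of its moves:
(2,0): →(1,0)(W) only, which is W, so L
(2,1): →(1,1)(W), (1,0)(W) — all W, so L
(2,2): →(1,2)(W), (1,1)(W) — all W, so L
(2,3): →(1,3)(W), (1,2)(W) — all W, so L
(2,4): →(1,4)(W), (1,3)(W) — all W, so L
Every other cell has at least one move into one of the L cells above, so it is W.
From (3,5) Ada can move to (2,4), reaching an L position.

Ada wins.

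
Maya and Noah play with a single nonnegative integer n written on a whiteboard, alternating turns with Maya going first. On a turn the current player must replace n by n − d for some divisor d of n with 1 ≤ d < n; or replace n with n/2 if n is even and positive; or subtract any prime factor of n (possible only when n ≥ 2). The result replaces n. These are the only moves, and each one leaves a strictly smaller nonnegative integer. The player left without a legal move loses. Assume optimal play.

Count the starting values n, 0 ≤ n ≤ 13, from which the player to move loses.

4

Classify positions by backward induction: terminal positions (no move available) are L. From any other position, the mover wins iff some move reaches an L.
n=0: no move → L
n=1: no move → L
n=2: can move to 0, which is L ⇒ W
n=3: can move to 0, which is L ⇒ W
n=4: moves to 2(W), 3(W); every one is W ⇒ L
n=5: can move to 0, which is L ⇒ W
n=6: can move to 4, which is L ⇒ W
n=7: can move to 0, which is L ⇒ W
n=8: can move to 4, which is L ⇒ W
n=9: moves to 6(W), 8(W); every one is W ⇒ L
n=10: can move to 9, which is L ⇒ W
n=11: can move to 0, which is L ⇒ W
n=12: can move to 9, which is L ⇒ W
n=13: can move to 0, which is L ⇒ W
L entries with 0 ≤ n ≤ 13: n = 0, 1, 4, 9; that makes 4.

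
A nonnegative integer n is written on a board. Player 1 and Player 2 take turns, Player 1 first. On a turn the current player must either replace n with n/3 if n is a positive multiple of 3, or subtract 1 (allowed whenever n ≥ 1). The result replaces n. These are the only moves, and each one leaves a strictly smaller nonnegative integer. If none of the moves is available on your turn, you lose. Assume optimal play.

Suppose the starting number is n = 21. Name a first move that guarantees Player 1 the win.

Use the standard recursion: the mover loses at a terminal position; elsewhere, the mover wins exactly when some move hands the opponent an L position.
n=0: no move → L
n=1: reaches L-position 0 → W
n=2: only reaches 1(W), which is W → L
n=3: reaches L-position 2 → W
n=4: only reaches 3(W), which is W → L
n=5: reaches L-position 4 → W
n=6: reaches L-position 2 → W
n=7: only reaches 6(W), which is W → L
n=8: reaches L-position 7 → W
n=9: only reaches 3(W), 8(W), all W → L
n=10: reaches L-position 9 → W
n=11: only reaches 10(W), which is W → L
n=12: reaches L-position 4 → W
n=13: only reaches 12(W), which is W → L
n=14: reaches L-position 13 → W
n=15: only reaches 5(W), 14(W), all W → L
n=16: reaches L-position 15 → W
n=17: only reaches 16(W), which is W → L
n=18: reaches L-position 17 → W
n=19: only reaches 18(W), which is W → L
n=20: reaches L-position 19 → W
n=21: reaches L-position 7 → W
From 21, the L positions reachable in one move are: 7.

Move to 7.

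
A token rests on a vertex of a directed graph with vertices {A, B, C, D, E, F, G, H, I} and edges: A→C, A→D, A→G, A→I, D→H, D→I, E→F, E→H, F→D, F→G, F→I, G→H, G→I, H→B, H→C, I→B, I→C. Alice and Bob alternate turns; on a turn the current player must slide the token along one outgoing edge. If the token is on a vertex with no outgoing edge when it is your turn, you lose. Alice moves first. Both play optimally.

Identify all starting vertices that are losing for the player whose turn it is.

B, C, D, E, G

Compute win/loss labels from the base case upward. A position with no move is L. Any other position is W if it can reach an L in one move, else L.
Every edge goes from a vertex to one that appears earlier in the order B, C, H, I, G, D, F, A, E, so processing vertices in that order labels each vertex after all of its successors.
B: no outgoing edge → L
C: no outgoing edge → L
H: W (go to C, an L position)
I: W (go to C, an L position)
G: L (options I(W), H(W) are all W)
D: L (options I(W), H(W) are all W)
F: W (go to D, an L position)
A: W (go to D, an L position)
E: L (options F(W), H(W) are all W)
The losing starting vertices are exactly the entries labelled L in this table (5 of them).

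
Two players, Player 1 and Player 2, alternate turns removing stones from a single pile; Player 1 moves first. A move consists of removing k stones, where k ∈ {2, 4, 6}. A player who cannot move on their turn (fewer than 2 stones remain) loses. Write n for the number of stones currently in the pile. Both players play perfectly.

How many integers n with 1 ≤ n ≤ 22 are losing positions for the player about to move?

Work bottom-up. With no move the player to move loses. Otherwise the position is W if at least one move leads to an L position for the opponent, and L if every move leads to a W.
n=0: no move → L
n=1: no move → L
n=2: W (go to 0, an L position)
n=3: W (go to 1, an L position)
n=4: W (go to 0, an L position)
n=5: W (go to 1, an L position)
n=6: W (go to 0, an L position)
n=7: W (go to 1, an L position)
n=8: L (options 6(W), 4(W), 2(W) are all W)
n=9: L (options 7(W), 5(W), 3(W) are all W)
n=10: W (go to 8, an L position)
n=11: W (go to 9, an L position)
n=12: W (go to 8, an L position)
n=13: W (go to 9, an L position)
n=14: W (go to 8, an L position)
n=15: W (go to 9, an L position)
n=16: L (options 14(W), 12(W), 10(W) are all W)
n=17: L (options 15(W), 13(W), 11(W) are all W)
n=18: W (go to 16, an L position)
n=19: W (go to 17, an L position)
n=20: W (go to 16, an L position)
n=21: W (go to 17, an L position)
n=22: W (go to 16, an L position)
L entries with 1 ≤ n ≤ 22 (n=0 is outside the asked range and is not counted): n = 1, 8, 9, 16, 17; that makes 5.

5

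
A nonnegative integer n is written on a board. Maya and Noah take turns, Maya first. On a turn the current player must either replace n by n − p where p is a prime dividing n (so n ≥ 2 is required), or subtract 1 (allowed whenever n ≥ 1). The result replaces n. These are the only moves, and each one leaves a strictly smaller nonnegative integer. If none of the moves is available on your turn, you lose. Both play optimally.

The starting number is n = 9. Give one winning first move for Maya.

Move to 8.

Use the standard recursion: the mover loses at a terminal position; elsewhere, the mover wins exactly when some move hands the opponent an L position.
n=0: no move → L
n=1: →0(L), so W
n=2: →0(L), so W
n=3: →0(L), so W
n=4: →2(W), 3(W) — all W, so L
n=5: →0(L), so W
n=6: →4(L), so W
n=7: →0(L), so W
n=8: →6(W), 7(W) — all W, so L
n=9: →8(L), so W
From 9, the L positions reachable in one move are: 8.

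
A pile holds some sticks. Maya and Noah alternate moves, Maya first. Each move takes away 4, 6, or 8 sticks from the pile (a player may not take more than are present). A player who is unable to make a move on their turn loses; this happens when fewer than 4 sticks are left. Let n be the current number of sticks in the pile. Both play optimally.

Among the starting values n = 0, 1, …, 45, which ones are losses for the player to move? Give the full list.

Use the standard recursion: the mover loses at a terminal position; elsewhere, the mover wins exactly when some move hands the opponent an L position.
n=0: no move → L
n=1: no move → L
n=2: no move → L
n=3: no move → L
n=4: →0(L), so W
n=5: →1(L), so W
n=6: →2(L), so W
n=7: →3(L), so W
n=8: →2(L), so W
n=9: →3(L), so W
n=10: →2(L), so W
n=11: →3(L), so W
n=12: →8(W), 6(W), 4(W) — all W, so L
n=13: →9(W), 7(W), 5(W) — all W, so L
n=14: →10(W), 8(W), 6(W) — all W, so L
n=15: →11(W), 9(W), 7(W) — all W, so L
n=16: →12(L), so W
n=17: →13(L), so W
n=18: →14(L), so W
n=19: →15(L), so W
n=20: →14(L), so W
n=21: →15(L), so W
n=22: →14(L), so W
n=23: →15(L), so W
n=24: →20(W), 18(W), 16(W) — all W, so L
n=25: →21(W), 19(W), 17(W) — all W, so L
n=26: →22(W), 20(W), 18(W) — all W, so L
n=27: →23(W), 21(W), 19(W) — all W, so L
n=28: →24(L), so W
n=29: →25(L), so W
n=30: →26(L), so W
n=31: →27(L), so W
n=32: →26(L), so W
n=33: →27(L), so W
n=34: →26(L), so W
n=35: →27(L), so W
n=36: →32(W), 30(W), 28(W) — all W, so L
n=37: →33(W), 31(W), 29(W) — all W, so L
n=38: →34(W), 32(W), 30(W) — all W, so L
n=39: →35(W), 33(W), 31(W) — all W, so L
n=40: →36(L), so W
n=41: →37(L), so W
n=42: →38(L), so W
n=43: →39(L), so W
n=44: →38(L), so W
n=45: →39(L), so W
Reading off the rows marked L gives the requested list; there are 16 such values of n.

0, 1, 2, 3, 12, 13, 14, 15, 24, 25, 26, 27, 36, 37, 38, 39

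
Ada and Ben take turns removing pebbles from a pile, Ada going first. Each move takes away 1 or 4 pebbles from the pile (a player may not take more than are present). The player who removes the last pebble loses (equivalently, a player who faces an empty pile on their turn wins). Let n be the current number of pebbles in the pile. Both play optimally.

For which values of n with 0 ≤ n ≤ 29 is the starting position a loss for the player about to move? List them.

Build the W/L table. Terminal = W. A non-terminal position is W if it has a move to some L; otherwise it is L.
n=0: no move; the opponent has just taken the last pebble and therefore loses → W
n=1: only reaches 0(W), which is W → L
n=2: reaches L-position 1 → W
n=3: only reaches 2(W), which is W → L
n=4: reaches L-position 3 → W
n=5: reaches L-position 1 → W
n=6: only reaches 5(W), 2(W), all W → L
n=7: reaches L-position 6 → W
n=8: only reaches 7(W), 4(W), all W → L
n=9: reaches L-position 8 → W
n=10: reaches L-position 6 → W
n=11: only reaches 10(W), 7(W), all W → L
n=12: reaches L-position 11 → W
n=13: only reaches 12(W), 9(W), all W → L
n=14: reaches L-position 13 → W
n=15: reaches L-position 11 → W
n=16: only reaches 15(W), 12(W), all W → L
n=17: reaches L-position 16 → W
n=18: only reaches 17(W), 14(W), all W → L
n=19: reaches L-position 18 → W
n=20: reaches L-position 16 → W
n=21: only reaches 20(W), 17(W), all W → L
n=22: reaches L-position 21 → W
n=23: only reaches 22(W), 19(W), all W → L
n=24: reaches L-position 23 → W
n=25: reaches L-position 21 → W
n=26: only reaches 25(W), 22(W), all W → L
n=27: reaches L-position 26 → W
n=28: only reaches 27(W), 24(W), all W → L
n=29: reaches L-position 28 → W
The losing starting values of n are exactly the entries labelled L in this table (12 of them).

1, 3, 6, 8, 11, 13, 16, 18, 21, 23, 26, 28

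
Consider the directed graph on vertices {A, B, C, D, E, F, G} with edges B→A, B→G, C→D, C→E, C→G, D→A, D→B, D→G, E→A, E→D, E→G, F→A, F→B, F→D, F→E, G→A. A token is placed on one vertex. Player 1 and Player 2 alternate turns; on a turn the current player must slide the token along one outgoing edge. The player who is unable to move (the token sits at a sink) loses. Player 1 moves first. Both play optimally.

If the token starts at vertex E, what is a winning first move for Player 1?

Move to A.

Positions with no move are L. A position that does have a move is losing for the player to move precisely when every available move leads to a winning position for the opponent. Fill in the labels:
Every edge goes from a vertex to one that appears earlier in the order A, G, B, D, E, F, C, so processing vertices in that order labels each vertex after all of its successors.
A: no outgoing edge → L
G: W (go to A, an L position)
B: W (go to A, an L position)
D: W (go to A, an L position)
E: W (go to A, an L position)
F: W (go to A, an L position)
C: L (options E(W), D(W), G(W) are all W)
From E, the L positions reachable in one move are: A.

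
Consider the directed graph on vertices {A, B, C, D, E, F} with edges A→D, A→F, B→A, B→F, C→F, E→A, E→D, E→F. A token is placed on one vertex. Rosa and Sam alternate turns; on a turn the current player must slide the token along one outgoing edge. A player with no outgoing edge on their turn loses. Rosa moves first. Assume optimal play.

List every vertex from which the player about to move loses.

Use the standard recursion: the mover loses at a terminal position; elsewhere, the mover wins exactly when some move hands the opponent an L position.
Every edge goes from a vertex to one that appears earlier in the order D, F, A, B, E, C, so processing vertices in that order labels each vertex after all of its successors.
D: no outgoing edge → L
F: no outgoing edge → L
A: W (go to F, an L position)
B: W (go to F, an L position)
E: W (go to F, an L position)
C: W (go to F, an L position)
The losing starting vertices are exactly the entries labelled L in this table (2 of them).

D, F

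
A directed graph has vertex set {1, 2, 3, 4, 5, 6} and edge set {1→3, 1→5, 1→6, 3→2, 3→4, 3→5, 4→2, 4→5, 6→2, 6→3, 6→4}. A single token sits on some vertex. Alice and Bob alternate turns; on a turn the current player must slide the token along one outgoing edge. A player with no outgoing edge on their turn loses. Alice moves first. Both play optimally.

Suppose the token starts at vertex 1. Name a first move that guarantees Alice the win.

Move to 5.

Positions with no move are L. A position that does have a move is losing for the player to move precisely when every available move leads to a winning position for the opponent. Fill in the labels:
Every edge goes from a vertex to one that appears earlier in the order 2, 5, 4, 3, 6, 1, so processing vertices in that order labels each vertex after all of its successors.
2: no outgoing edge → L
5: no outgoing edge → L
4: reaches L-position 5 → W
3: reaches L-position 5 → W
6: reaches L-position 2 → W
1: reaches L-position 5 → W
From 1, the L positions reachable in one move are: 5.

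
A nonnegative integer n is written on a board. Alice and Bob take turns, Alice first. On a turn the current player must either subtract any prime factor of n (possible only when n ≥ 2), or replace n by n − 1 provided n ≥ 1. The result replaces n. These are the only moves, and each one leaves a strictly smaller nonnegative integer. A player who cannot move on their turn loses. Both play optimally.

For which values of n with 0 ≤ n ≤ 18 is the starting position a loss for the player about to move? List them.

0, 4, 8, 12, 16

Use the standard recursion: the mover loses at a terminal position; elsewhere, the mover wins exactly when some move hands the opponent an L position.
n=0: no move → L
n=1: reaches L-position 0 → W
n=2: reaches L-position 0 → W
n=3: reaches L-position 0 → W
n=4: only reaches 2(W), 3(W), all W → L
n=5: reaches L-position 0 → W
n=6: reaches L-position 4 → W
n=7: reaches L-position 0 → W
n=8: only reaches 6(W), 7(W), all W → L
n=9: reaches L-position 8 → W
n=10: reaches L-position 8 → W
n=11: reaches L-position 0 → W
n=12: only reaches 9(W), 10(W), 11(W), all W → L
n=13: reaches L-position 0 → W
n=14: reaches L-position 12 → W
n=15: reaches L-position 12 → W
n=16: only reaches 14(W), 15(W), all W → L
n=17: reaches L-position 0 → W
n=18: reaches L-position 16 → W
The losing starting values of n are exactly the entries labelled L in this table (5 of them).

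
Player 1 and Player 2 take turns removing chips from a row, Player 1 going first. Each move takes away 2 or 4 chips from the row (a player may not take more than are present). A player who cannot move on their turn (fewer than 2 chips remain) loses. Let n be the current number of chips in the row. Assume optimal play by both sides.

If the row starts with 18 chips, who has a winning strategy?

Compute win/loss labels from the base case upward. A position with no move is L. Any other position is W if it can reach an L in one move, else L.
n=0: no move → L
n=1: no move → L
n=2: →0(L), so W
n=3: →1(L), so W
n=4: →0(L), so W
n=5: →1(L), so W
n=6: →4(W), 2(W) — all W, so L
n=7: →5(W), 3(W) — all W, so L
n=8: →6(L), so W
n=9: →7(L), so W
n=10: →6(L), so W
n=11: →7(L), so W
n=12: →10(W), 8(W) — all W, so L
n=13: →11(W), 9(W) — all W, so L
n=14: →12(L), so W
n=15: →13(L), so W
n=16: →12(L), so W
n=17: →13(L), so W
n=18: →16(W), 14(W) — all W, so L
The starting position 18 is L: whatever Player 1 does, the opponent receives a W position.

Player 2 wins.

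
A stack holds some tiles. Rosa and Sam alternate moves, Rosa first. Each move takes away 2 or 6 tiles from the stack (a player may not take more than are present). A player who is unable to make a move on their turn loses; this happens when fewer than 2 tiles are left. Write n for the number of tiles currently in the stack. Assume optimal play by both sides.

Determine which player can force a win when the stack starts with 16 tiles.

Sam wins.

Use the standard recursion: the mover loses at a terminal position; elsewhere, the mover wins exactly when some move hands the opponent an L position.
n=0: no move → L
n=1: no move → L
n=2: W (go to 0, an L position)
n=3: W (go to 1, an L position)
n=4: L (sole option 2(W) is W)
n=5: L (sole option 3(W) is W)
n=6: W (go to 4, an L position)
n=7: W (go to 5, an L position)
n=8: L (options 6(W), 2(W) are all W)
n=9: L (options 7(W), 3(W) are all W)
n=10: W (go to 8, an L position)
n=11: W (go to 9, an L position)
n=12: L (options 10(W), 6(W) are all W)
n=13: L (options 11(W), 7(W) are all W)
n=14: W (go to 12, an L position)
n=15: W (go to 13, an L position)
n=16: L (options 14(W), 10(W) are all W)
Every move from 16 reaches a W position, so the mover loses.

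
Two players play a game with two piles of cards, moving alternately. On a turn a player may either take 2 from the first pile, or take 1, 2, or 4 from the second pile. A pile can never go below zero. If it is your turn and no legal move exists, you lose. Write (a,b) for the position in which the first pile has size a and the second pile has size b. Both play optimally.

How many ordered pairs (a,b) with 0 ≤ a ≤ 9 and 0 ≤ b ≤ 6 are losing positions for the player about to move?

26

Classify positions by backward induction: terminal positions (no move available) are L. From any other position, the mover wins iff some move reaches an L.
Every move lowers a or b (never raises either), so fill the grid row by row in increasing a, and left to right within a row: each cell's successors are then already labelled.
      b=0  b=1  b=2  b=3  b=4  b=5  b=6
a=0:    L    W    W    L    W    W    L
a=1:    L    W    W    L    W    W    L
a=2:    W    L    W    W    L    W    W
a=3:    W    L    W    W    L    W    W
a=4:    L    W    W    L    W    W    L
a=5:    L    W    W    L    W    W    L
a=6:    W    L    W    W    L    W    W
a=7:    W    L    W    W    L    W    W
a=8:    L    W    W    L    W    W    L
a=9:    L    W    W    L    W    W    L
Cells with no legal move (terminal, hence L): (0,0), (1,0).
The remaining L cells, each justified by listing all of its moves:
(0,3): L (options (0,2)(W), (0,1)(W) are all W)
(0,6): L (options (0,5)(W), (0,4)(W), (0,2)(W) are all W)
(1,3): L (options (1,2)(W), (1,1)(W) are all W)
(1,6): L (options (1,5)(W), (1,4)(W), (1,2)(W) are all W)
(2,1): L (options (0,1)(W), (2,0)(W) are all W)
(2,4): L (options (0,4)(W), (2,3)(W), (2,2)(W), (2,0)(W) are all W)
(3,1): L (options (1,1)(W), (3,0)(W) are all W)
(3,4): L (options (1,4)(W), (3,3)(W), (3,2)(W), (3,0)(W) are all W)
(4,0): L (sole option (2,0)(W) is W)
(4,3): L (options (2,3)(W), (4,2)(W), (4,1)(W) are all W)
(4,6): L (options (2,6)(W), (4,5)(W), (4,4)(W), (4,2)(W) are all W)
(5,0): L (sole option (3,0)(W) is W)
(5,3): L (options (3,3)(W), (5,2)(W), (5,1)(W) are all W)
(5,6): L (options (3,6)(W), (5,5)(W), (5,4)(W), (5,2)(W) are all W)
(6,1): L (options (4,1)(W), (6,0)(W) are all W)
(6,4): L (options (4,4)(W), (6,3)(W), (6,2)(W), (6,0)(W) are all W)
(7,1): L (options (5,1)(W), (7,0)(W) are all W)
(7,4): L (options (5,4)(W), (7,3)(W), (7,2)(W), (7,0)(W) are all W)
(8,0): L (sole option (6,0)(W) is W)
(8,3): L (options (6,3)(W), (8,2)(W), (8,1)(W) are all W)
(8,6): L (options (6,6)(W), (8,5)(W), (8,4)(W), (8,2)(W) are all W)
(9,0): L (sole option (7,0)(W) is W)
(9,3): L (options (7,3)(W), (9,2)(W), (9,1)(W) are all W)
(9,6): L (options (7,6)(W), (9,5)(W), (9,4)(W), (9,2)(W) are all W)
Every other cell has at least one move into one of the L cells above, so it is W.
L cells per row: a=0: 3, a=1: 3, a=2: 2, a=3: 2, a=4: 3, a=5: 3, a=6: 2, a=7: 2, a=8: 3, a=9: 3; total 26.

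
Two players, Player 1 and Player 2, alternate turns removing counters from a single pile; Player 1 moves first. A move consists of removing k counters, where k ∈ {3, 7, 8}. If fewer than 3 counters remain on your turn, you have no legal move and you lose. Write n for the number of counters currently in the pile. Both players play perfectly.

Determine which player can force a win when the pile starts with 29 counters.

Label each position W (a win for the player to move) or L (a loss). A position with no legal move is L; any other position is W exactly when some move reaches an L, and L when every move reaches a W.
n=0: no move → L
n=1: no move → L
n=2: no move → L
n=3: can move to 0, which is L ⇒ W
n=4: can move to 1, which is L ⇒ W
n=5: can move to 2, which is L ⇒ W
n=6: the only move is to 3(W), a W ⇒ L
n=7: can move to 0, which is L ⇒ W
n=8: can move to 1, which is L ⇒ W
n=9: can move to 6, which is L ⇒ W
n=10: can move to 2, which is L ⇒ W
n=11: moves to 8(W), 4(W), 3(W); every one is W ⇒ L
n=12: moves to 9(W), 5(W), 4(W); every one is W ⇒ L
n=13: can move to 6, which is L ⇒ W
n=14: can move to 11, which is L ⇒ W
n=15: can move to 12, which is L ⇒ W
n=16: moves to 13(W), 9(W), 8(W); every one is W ⇒ L
n=17: moves to 14(W), 10(W), 9(W); every one is W ⇒ L
n=18: can move to 11, which is L ⇒ W
n=19: can move to 16, which is L ⇒ W
n=20: can move to 17, which is L ⇒ W
n=21: moves to 18(W), 14(W), 13(W); every one is W ⇒ L
n=22: moves to 19(W), 15(W), 14(W); every one is W ⇒ L
n=23: can move to 16, which is L ⇒ W
n=24: can move to 21, which is L ⇒ W
n=25: can move to 22, which is L ⇒ W
n=26: moves to 23(W), 19(W), 18(W); every one is W ⇒ L
n=27: moves to 24(W), 20(W), 19(W); every one is W ⇒ L
n=28: can move to 21, which is L ⇒ W
n=29: can move to 26, which is L ⇒ W
From 29 Player 1 can remove 3, leaving 26, reaching an L position.

Player 1 wins.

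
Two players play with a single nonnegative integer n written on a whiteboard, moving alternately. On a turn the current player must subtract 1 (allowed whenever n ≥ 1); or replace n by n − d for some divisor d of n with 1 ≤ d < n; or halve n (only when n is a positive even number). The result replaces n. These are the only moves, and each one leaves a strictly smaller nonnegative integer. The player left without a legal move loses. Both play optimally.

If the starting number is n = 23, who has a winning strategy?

Compute win/loss labels from the base case upward. A position with no move is L. Any other position is W if it can reach an L in one move, else L.
n=0: no move → L
n=1: reaches L-position 0 → W
n=2: only reaches 1(W), which is W → L
n=3: reaches L-position 2 → W
n=4: reaches L-position 2 → W
n=5: only reaches 4(W), which is W → L
n=6: reaches L-position 5 → W
n=7: only reaches 6(W), which is W → L
n=8: reaches L-position 7 → W
n=9: only reaches 6(W), 8(W), all W → L
n=10: reaches L-position 5 → W
n=11: only reaches 10(W), which is W → L
n=12: reaches L-position 9 → W
n=13: only reaches 12(W), which is W → L
n=14: reaches L-position 7 → W
n=15: only reaches 10(W), 12(W), 14(W), all W → L
n=16: reaches L-position 15 → W
n=17: only reaches 16(W), which is W → L
n=18: reaches L-position 9 → W
n=19: only reaches 18(W), which is W → L
n=20: reaches L-position 15 → W
n=21: only reaches 14(W), 18(W), 20(W), all W → L
n=22: reaches L-position 11 → W
n=23: only reaches 22(W), which is W → L
Every move from 23 reaches a W position, so the mover loses.

The second player wins.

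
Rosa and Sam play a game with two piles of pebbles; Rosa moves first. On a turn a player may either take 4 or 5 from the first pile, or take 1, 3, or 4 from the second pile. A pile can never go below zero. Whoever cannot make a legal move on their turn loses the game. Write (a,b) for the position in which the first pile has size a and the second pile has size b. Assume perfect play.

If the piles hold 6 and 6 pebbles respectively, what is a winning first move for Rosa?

Move to (6,3).

Classify positions by backward induction: terminal positions (no move available) are L. From any other position, the mover wins iff some move reaches an L.
No move ever increases a pile, so every position that can arise here has a ≤ 6 and b ≤ 6; it is enough to label the cells with 0 ≤ a ≤ 6 and 0 ≤ b ≤ 6.
Every move lowers a or b (never raises either), so fill the grid row by row in increasing a, and left to right within a row: each cell's successors are then already labelled.
      b=0  b=1  b=2  b=3  b=4  b=5  b=6
a=0:    L    W    L    W    W    W    W
a=1:    L    W    L    W    W    W    W
a=2:    L    W    L    W    W    W    W
a=3:    L    W    L    W    W    W    W
a=4:    W    L    W    L    W    W    W
a=5:    W    L    W    L    W    W    W
a=6:    W    L    W    L    W    W    W
Cells with no legal move (terminal, hence L): (0,0), (1,0), (2,0), (3,0).
The remaining L cells, each justified by listing all of its moves:
(0,2): L (sole option (0,1)(W) is W)
(1,2): L (sole option (1,1)(W) is W)
(2,2): L (sole option (2,1)(W) is W)
(3,2): L (sole option (3,1)(W) is W)
(4,1): L (options (0,1)(W), (4,0)(W) are all W)
(4,3): L (options (0,3)(W), (4,2)(W), (4,0)(W) are all W)
(5,1): L (options (1,1)(W), (0,1)(W), (5,0)(W) are all W)
(5,3): L (options (1,3)(W), (0,3)(W), (5,2)(W), (5,0)(W) are all W)
(6,1): L (options (2,1)(W), (1,1)(W), (6,0)(W) are all W)
(6,3): L (options (2,3)(W), (1,3)(W), (6,2)(W), (6,0)(W) are all W)
Every other cell has at least one move into one of the L cells above, so it is W.
From (6,6), the L positions reachable in one move are: (6,3).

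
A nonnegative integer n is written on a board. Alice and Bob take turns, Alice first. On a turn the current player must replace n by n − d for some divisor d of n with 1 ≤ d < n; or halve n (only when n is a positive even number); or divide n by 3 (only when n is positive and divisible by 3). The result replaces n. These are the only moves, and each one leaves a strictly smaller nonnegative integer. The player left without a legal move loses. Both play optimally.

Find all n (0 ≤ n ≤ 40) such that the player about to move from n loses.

0, 1, 4, 7, 9, 11, 13, 15, 17, 19, 23, 25, 28, 31, 36

Classify positions by backward induction: terminal positions (no move available) are L. From any other position, the mover wins iff some move reaches an L.
n=0: no move → L
n=1: no move → L
n=2: W (go to 1, an L position)
n=3: W (go to 1, an L position)
n=4: L (options 2(W), 3(W) are all W)
n=5: W (go to 4, an L position)
n=6: W (go to 4, an L position)
n=7: L (sole option 6(W) is W)
n=8: W (go to 4, an L position)
n=9: L (options 3(W), 6(W), 8(W) are all W)
n=10: W (go to 9, an L position)
n=11: L (sole option 10(W) is W)
n=12: W (go to 4, an L position)
n=13: L (sole option 12(W) is W)
n=14: W (go to 7, an L position)
n=15: L (options 5(W), 10(W), 12(W), 14(W) are all W)
n=16: W (go to 15, an L position)
n=17: L (sole option 16(W) is W)
n=18: W (go to 9, an L position)
n=19: L (sole option 18(W) is W)
n=20: W (go to 15, an L position)
n=21: W (go to 7, an L position)
n=22: W (go to 11, an L position)
n=23: L (sole option 22(W) is W)
n=24: W (go to 23, an L position)
n=25: L (options 20(W), 24(W) are all W)
n=26: W (go to 13, an L position)
n=27: W (go to 9, an L position)
n=28: L (options 14(W), 21(W), 24(W), 26(W), 27(W) are all W)
n=29: W (go to 28, an L position)
n=30: W (go to 15, an L position)
n=31: L (sole option 30(W) is W)
n=32: W (go to 28, an L position)
n=33: W (go to 11, an L position)
n=34: W (go to 17, an L position)
n=35: W (go to 28, an L position)
n=36: L (options 12(W), 18(W), 24(W), 27(W), 30(W), 32(W), 33(W), 34(W), 35(W) are all W)
n=37: W (go to 36, an L position)
n=38: W (go to 19, an L position)
n=39: W (go to 13, an L position)
n=40: W (go to 36, an L position)
Reading off the rows marked L gives the requested list; there are 15 such values of n.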